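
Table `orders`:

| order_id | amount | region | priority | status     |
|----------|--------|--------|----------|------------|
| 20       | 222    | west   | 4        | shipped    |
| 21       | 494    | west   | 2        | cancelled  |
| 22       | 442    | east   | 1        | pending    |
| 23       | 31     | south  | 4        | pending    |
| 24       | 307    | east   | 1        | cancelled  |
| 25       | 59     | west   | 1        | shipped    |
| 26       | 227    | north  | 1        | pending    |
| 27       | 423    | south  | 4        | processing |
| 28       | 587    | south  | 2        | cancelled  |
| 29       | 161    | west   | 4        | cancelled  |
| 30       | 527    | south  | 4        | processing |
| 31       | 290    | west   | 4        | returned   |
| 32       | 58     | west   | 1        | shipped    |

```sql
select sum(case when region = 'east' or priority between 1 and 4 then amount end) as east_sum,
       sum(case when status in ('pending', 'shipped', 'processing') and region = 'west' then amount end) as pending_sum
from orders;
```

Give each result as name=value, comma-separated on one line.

east_sum=3828, pending_sum=339

[east_sum: region = 'east' or priority between 1 and 4]
order_id=20: ✓ → 222
order_id=21: ✓ → 494
order_id=22: ✓ → 442
order_id=23: ✓ → 31
order_id=24: ✓ → 307
order_id=25: ✓ → 59
order_id=26: ✓ → 227
order_id=27: ✓ → 423
order_id=28: ✓ → 587
order_id=29: ✓ → 161
order_id=30: ✓ → 527
order_id=31: ✓ → 290
order_id=32: ✓ → 58
east_sum = 222 + 494 + 442 + 31 + 307 + 59 + 227 + 423 + 587 + 161 + 527 + 290 + 58 = 3828
—
[pending_sum: status in ('pending', 'shipped', 'processing') and region = 'west']
order_id=20: ✓ → 222
order_id=21: ✗
order_id=22: ✗
order_id=23: ✗
order_id=24: ✗
order_id=25: ✓ → 59
order_id=26: ✗
order_id=27: ✗
order_id=28: ✗
order_id=29: ✗
order_id=30: ✗
order_id=31: ✗
order_id=32: ✓ → 58
pending_sum = 222 + 59 + 58 = 339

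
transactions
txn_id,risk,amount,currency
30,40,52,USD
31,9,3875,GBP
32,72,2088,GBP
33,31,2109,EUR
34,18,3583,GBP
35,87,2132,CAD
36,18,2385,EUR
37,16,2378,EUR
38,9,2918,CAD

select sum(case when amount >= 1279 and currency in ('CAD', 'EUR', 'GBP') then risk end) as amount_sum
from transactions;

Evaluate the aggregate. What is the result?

260

txn_id=30: ✗
txn_id=31: ✓ → 9
txn_id=32: ✓ → 72
txn_id=33: ✓ → 31
txn_id=34: ✓ → 18
txn_id=35: ✓ → 87
txn_id=36: ✓ → 18
txn_id=37: ✓ → 16
txn_id=38: ✓ → 9
amount_sum = 9 + 72 + 31 + 18 + 87 + 18 + 16 + 9 = 260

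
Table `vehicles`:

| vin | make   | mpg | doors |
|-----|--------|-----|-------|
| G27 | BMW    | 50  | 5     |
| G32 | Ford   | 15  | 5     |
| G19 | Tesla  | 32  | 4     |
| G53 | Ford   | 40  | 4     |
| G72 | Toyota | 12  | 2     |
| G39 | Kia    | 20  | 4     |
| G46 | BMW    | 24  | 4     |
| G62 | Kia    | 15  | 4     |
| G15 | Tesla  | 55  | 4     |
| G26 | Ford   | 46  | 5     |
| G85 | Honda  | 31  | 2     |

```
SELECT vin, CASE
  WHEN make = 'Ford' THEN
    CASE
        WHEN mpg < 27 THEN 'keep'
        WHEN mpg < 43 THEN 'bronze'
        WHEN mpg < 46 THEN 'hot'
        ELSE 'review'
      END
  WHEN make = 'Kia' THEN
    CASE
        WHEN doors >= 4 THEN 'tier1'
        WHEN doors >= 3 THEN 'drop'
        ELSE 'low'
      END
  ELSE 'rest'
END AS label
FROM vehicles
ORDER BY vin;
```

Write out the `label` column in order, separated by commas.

rest, rest, review, rest, keep, tier1, rest, bronze, tier1, rest, rest

vin=G15: make='Tesla' → outer ELSE → rest
vin=G19: make='Tesla' → outer ELSE → rest
vin=G26: make='Ford' → inner[ELSE] → review
vin=G27: make='BMW' → outer ELSE → rest
vin=G32: make='Ford' → inner[mpg < 27] → keep
vin=G39: make='Kia' → inner[doors >= 4] → tier1
vin=G46: make='BMW' → outer ELSE → rest
vin=G53: make='Ford' → inner[mpg < 43] → bronze
vin=G62: make='Kia' → inner[doors >= 4] → tier1
vin=G72: make='Toyota' → outer ELSE → rest
vin=G85: make='Honda' → outer ELSE → rest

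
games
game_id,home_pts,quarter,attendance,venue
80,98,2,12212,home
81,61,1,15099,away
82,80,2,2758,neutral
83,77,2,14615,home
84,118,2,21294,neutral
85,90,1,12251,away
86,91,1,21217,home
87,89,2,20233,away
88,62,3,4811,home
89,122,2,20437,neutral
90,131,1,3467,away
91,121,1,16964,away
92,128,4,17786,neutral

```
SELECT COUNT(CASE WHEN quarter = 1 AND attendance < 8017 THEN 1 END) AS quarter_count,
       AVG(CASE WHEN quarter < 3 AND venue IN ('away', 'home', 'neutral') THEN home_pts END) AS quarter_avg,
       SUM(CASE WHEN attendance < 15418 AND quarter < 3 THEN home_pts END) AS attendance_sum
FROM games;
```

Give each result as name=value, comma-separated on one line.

quarter_count=1, quarter_avg=98, attendance_sum=537

[quarter_count: quarter = 1 AND attendance < 8017]
game_id=80: ✗
game_id=81: ✗
game_id=82: ✗
game_id=83: ✗
game_id=84: ✗
game_id=85: ✗
game_id=86: ✗
game_id=87: ✗
game_id=88: ✗
game_id=89: ✗
game_id=90: ✓ → 1
game_id=91: ✗
game_id=92: ✗
quarter_count = COUNT(1) = 1
—
[quarter_avg: quarter < 3 AND venue IN ('away', 'home', 'neutral')]
game_id=80: ✓ → 98
game_id=81: ✓ → 61
game_id=82: ✓ → 80
game_id=83: ✓ → 77
game_id=84: ✓ → 118
game_id=85: ✓ → 90
game_id=86: ✓ → 91
game_id=87: ✓ → 89
game_id=88: ✗
game_id=89: ✓ → 122
game_id=90: ✓ → 131
game_id=91: ✓ → 121
game_id=92: ✗
quarter_avg = (98 + 61 + 80 + 77 + 118 + 90 + 91 + 89 + 122 + 131 + 121) / 11 = 98
—
[attendance_sum: attendance < 15418 AND quarter < 3]
game_id=80: ✓ → 98
game_id=81: ✓ → 61
game_id=82: ✓ → 80
game_id=83: ✓ → 77
game_id=84: ✗
game_id=85: ✓ → 90
game_id=86: ✗
game_id=87: ✗
game_id=88: ✗
game_id=89: ✗
game_id=90: ✓ → 131
game_id=91: ✗
game_id=92: ✗
attendance_sum = 98 + 61 + 80 + 77 + 90 + 131 = 537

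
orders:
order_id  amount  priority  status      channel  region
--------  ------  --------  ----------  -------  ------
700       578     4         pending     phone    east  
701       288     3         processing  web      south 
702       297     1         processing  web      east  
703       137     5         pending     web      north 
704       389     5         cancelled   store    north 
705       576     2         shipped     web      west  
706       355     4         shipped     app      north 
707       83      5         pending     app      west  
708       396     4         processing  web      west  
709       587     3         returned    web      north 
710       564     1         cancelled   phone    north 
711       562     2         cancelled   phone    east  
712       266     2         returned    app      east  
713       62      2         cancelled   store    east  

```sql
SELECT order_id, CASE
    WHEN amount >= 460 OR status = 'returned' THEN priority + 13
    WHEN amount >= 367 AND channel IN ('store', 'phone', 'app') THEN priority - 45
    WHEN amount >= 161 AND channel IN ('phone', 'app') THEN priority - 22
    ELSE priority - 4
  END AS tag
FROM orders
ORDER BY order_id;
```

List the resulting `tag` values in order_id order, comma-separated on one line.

17, -1, -3, 1, -40, 15, -18, 1, 0, 16, 14, 15, 15, -2

order_id=700: amount >= 460 OR status = 'returned' → 17
order_id=701: ELSE → -1
order_id=702: ELSE → -3
order_id=703: ELSE → 1
order_id=704: amount >= 367 AND channel IN ('store', 'phone', 'app') → -40
order_id=705: amount >= 460 OR status = 'returned' → 15
order_id=706: amount >= 161 AND channel IN ('phone', 'app') → -18
order_id=707: ELSE → 1
order_id=708: ELSE → 0
order_id=709: amount >= 460 OR status = 'returned' → 16
order_id=710: amount >= 460 OR status = 'returned' → 14
order_id=711: amount >= 460 OR status = 'returned' → 15
order_id=712: amount >= 460 OR status = 'returned' → 15
order_id=713: ELSE → -2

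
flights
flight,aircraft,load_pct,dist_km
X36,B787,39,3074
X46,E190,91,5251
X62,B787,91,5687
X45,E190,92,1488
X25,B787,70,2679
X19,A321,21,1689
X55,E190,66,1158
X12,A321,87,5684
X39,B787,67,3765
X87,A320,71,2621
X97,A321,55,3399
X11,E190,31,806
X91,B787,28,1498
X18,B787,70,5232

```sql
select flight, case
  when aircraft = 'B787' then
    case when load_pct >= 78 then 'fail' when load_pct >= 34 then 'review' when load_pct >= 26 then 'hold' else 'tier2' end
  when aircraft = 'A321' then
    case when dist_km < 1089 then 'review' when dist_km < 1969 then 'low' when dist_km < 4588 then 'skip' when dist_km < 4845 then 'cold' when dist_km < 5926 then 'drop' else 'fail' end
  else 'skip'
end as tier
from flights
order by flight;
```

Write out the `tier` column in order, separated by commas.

skip, drop, review, low, review, review, review, skip, skip, skip, fail, skip, hold, skip

flight=X11: aircraft='E190' → outer ELSE → skip
flight=X12: aircraft='A321' → inner[dist_km < 5926] → drop
flight=X18: aircraft='B787' → inner[load_pct >= 34] → review
flight=X19: aircraft='A321' → inner[dist_km < 1969] → low
flight=X25: aircraft='B787' → inner[load_pct >= 34] → review
flight=X36: aircraft='B787' → inner[load_pct >= 34] → review
flight=X39: aircraft='B787' → inner[load_pct >= 34] → review
flight=X45: aircraft='E190' → outer ELSE → skip
flight=X46: aircraft='E190' → outer ELSE → skip
flight=X55: aircraft='E190' → outer ELSE → skip
flight=X62: aircraft='B787' → inner[load_pct >= 78] → fail
flight=X87: aircraft='A320' → outer ELSE → skip
flight=X91: aircraft='B787' → inner[load_pct >= 26] → hold
flight=X97: aircraft='A321' → inner[dist_km < 4588] → skip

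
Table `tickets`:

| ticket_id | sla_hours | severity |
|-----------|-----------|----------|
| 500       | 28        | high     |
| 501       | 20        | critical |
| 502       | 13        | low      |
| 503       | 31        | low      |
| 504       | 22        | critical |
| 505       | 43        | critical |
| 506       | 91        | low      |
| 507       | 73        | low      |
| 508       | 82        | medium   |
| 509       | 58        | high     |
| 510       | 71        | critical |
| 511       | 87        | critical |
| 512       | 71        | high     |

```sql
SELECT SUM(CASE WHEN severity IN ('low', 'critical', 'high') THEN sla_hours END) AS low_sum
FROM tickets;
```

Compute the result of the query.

ticket_id=500: ✓ → 28
ticket_id=501: ✓ → 20
ticket_id=502: ✓ → 13
ticket_id=503: ✓ → 31
ticket_id=504: ✓ → 22
ticket_id=505: ✓ → 43
ticket_id=506: ✓ → 91
ticket_id=507: ✓ → 73
ticket_id=508: ✗
ticket_id=509: ✓ → 58
ticket_id=510: ✓ → 71
ticket_id=511: ✓ → 87
ticket_id=512: ✓ → 71
low_sum = 28 + 20 + 13 + 31 + 22 + 43 + 91 + 73 + 58 + 71 + 87 + 71 = 608

608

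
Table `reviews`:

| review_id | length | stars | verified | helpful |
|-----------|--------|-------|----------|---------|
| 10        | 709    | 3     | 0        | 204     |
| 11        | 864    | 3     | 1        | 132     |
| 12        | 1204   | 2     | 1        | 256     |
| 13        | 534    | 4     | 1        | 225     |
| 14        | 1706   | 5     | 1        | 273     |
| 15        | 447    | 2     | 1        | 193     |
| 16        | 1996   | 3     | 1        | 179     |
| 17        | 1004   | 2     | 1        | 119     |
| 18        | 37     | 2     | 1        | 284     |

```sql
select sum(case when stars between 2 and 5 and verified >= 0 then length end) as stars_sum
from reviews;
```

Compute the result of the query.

review_id=10: ✓ → 709
review_id=11: ✓ → 864
review_id=12: ✓ → 1204
review_id=13: ✓ → 534
review_id=14: ✓ → 1706
review_id=15: ✓ → 447
review_id=16: ✓ → 1996
review_id=17: ✓ → 1004
review_id=18: ✓ → 37
stars_sum = 709 + 864 + 1204 + 534 + 1706 + 447 + 1996 + 1004 + 37 = 8501

8501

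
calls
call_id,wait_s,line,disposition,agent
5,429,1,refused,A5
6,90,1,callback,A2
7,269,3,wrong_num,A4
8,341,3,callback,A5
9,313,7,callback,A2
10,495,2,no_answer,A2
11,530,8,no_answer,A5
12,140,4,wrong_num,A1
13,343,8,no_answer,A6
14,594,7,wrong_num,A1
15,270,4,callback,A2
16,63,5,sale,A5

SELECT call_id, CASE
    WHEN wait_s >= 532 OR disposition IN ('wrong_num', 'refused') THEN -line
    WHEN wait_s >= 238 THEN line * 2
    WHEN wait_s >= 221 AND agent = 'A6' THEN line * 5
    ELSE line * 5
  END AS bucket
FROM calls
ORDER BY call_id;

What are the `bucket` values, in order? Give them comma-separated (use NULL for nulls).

-1, 5, -3, 6, 14, 4, 16, -4, 16, -7, 8, 25

call_id=5: wait_s >= 532 OR disposition IN ('wrong_num', 'refused') → -1
call_id=6: ELSE → 5
call_id=7: wait_s >= 532 OR disposition IN ('wrong_num', 'refused') → -3
call_id=8: wait_s >= 238 → 6
call_id=9: wait_s >= 238 → 14
call_id=10: wait_s >= 238 → 4
call_id=11: wait_s >= 238 → 16
call_id=12: wait_s >= 532 OR disposition IN ('wrong_num', 'refused') → -4
call_id=13: wait_s >= 238 → 16
call_id=14: wait_s >= 532 OR disposition IN ('wrong_num', 'refused') → -7
call_id=15: wait_s >= 238 → 8
call_id=16: ELSE → 25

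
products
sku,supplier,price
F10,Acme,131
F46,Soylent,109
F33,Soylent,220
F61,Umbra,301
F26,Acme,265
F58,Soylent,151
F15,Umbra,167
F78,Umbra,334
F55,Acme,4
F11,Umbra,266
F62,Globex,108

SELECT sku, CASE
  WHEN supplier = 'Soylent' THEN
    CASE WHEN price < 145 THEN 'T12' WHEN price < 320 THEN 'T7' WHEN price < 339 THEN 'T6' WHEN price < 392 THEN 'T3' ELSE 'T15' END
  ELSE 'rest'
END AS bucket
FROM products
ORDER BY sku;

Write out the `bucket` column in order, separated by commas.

sku=F10: supplier='Acme' → outer ELSE → rest
sku=F11: supplier='Umbra' → outer ELSE → rest
sku=F15: supplier='Umbra' → outer ELSE → rest
sku=F26: supplier='Acme' → outer ELSE → rest
sku=F33: supplier='Soylent' → inner[price < 320] → T7
sku=F46: supplier='Soylent' → inner[price < 145] → T12
sku=F55: supplier='Acme' → outer ELSE → rest
sku=F58: supplier='Soylent' → inner[price < 320] → T7
sku=F61: supplier='Umbra' → outer ELSE → rest
sku=F62: supplier='Globex' → outer ELSE → rest
sku=F78: supplier='Umbra' → outer ELSE → rest

rest, rest, rest, rest, T7, T12, rest, T7, rest, rest, rest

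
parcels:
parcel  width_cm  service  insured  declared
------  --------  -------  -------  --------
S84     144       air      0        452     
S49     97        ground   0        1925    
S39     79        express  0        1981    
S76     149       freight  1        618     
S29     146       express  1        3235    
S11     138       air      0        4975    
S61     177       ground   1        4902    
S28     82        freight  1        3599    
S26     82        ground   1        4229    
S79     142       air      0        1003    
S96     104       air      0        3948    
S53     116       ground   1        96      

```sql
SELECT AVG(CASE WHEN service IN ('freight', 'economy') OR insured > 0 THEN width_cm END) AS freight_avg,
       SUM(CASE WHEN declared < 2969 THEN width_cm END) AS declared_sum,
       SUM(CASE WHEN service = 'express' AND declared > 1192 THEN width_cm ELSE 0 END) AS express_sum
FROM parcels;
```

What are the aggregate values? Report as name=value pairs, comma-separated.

[freight_avg: service IN ('freight', 'economy') OR insured > 0]
parcel=S84: ✗
parcel=S49: ✗
parcel=S39: ✗
parcel=S76: ✓ → 149
parcel=S29: ✓ → 146
parcel=S11: ✗
parcel=S61: ✓ → 177
parcel=S28: ✓ → 82
parcel=S26: ✓ → 82
parcel=S79: ✗
parcel=S96: ✗
parcel=S53: ✓ → 116
freight_avg = (149 + 146 + 177 + 82 + 82 + 116) / 6 = 125.3333333333
—
[declared_sum: declared < 2969]
parcel=S84: ✓ → 144
parcel=S49: ✓ → 97
parcel=S39: ✓ → 79
parcel=S76: ✓ → 149
parcel=S29: ✗
parcel=S11: ✗
parcel=S61: ✗
parcel=S28: ✗
parcel=S26: ✗
parcel=S79: ✓ → 142
parcel=S96: ✗
parcel=S53: ✓ → 116
declared_sum = 144 + 97 + 79 + 149 + 142 + 116 = 727
—
[express_sum: service = 'express' AND declared > 1192]
parcel=S84: ✗
parcel=S49: ✗
parcel=S39: ✓ → 79
parcel=S76: ✗
parcel=S29: ✓ → 146
parcel=S11: ✗
parcel=S61: ✗
parcel=S28: ✗
parcel=S26: ✗
parcel=S79: ✗
parcel=S96: ✗
parcel=S53: ✗
express_sum = 79 + 146 = 225

freight_avg=125.3333333333, declared_sum=727, express_sum=225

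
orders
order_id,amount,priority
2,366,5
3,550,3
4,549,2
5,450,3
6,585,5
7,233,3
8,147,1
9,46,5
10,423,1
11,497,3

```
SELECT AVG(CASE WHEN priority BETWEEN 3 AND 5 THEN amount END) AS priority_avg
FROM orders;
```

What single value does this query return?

389.5714285714

order_id=2: ✓ → 366
order_id=3: ✓ → 550
order_id=4: ✗
order_id=5: ✓ → 450
order_id=6: ✓ → 585
order_id=7: ✓ → 233
order_id=8: ✗
order_id=9: ✓ → 46
order_id=10: ✗
order_id=11: ✓ → 497
priority_avg = (366 + 550 + 450 + 585 + 233 + 46 + 497) / 7 = 389.5714285714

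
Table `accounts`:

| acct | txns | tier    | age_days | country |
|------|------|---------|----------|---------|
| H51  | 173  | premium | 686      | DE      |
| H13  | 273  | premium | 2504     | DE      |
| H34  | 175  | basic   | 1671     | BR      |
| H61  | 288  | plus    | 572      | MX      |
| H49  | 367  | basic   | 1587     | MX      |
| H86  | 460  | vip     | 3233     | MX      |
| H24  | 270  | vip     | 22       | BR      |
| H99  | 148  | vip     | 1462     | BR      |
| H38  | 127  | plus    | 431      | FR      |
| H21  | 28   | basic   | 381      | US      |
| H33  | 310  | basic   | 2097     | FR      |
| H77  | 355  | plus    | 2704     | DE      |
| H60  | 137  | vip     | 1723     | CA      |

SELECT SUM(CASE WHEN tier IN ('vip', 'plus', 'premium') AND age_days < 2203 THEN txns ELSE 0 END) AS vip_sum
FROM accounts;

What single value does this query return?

acct=H51: ✓ → 173
acct=H13: ✗
acct=H34: ✗
acct=H61: ✓ → 288
acct=H49: ✗
acct=H86: ✗
acct=H24: ✓ → 270
acct=H99: ✓ → 148
acct=H38: ✓ → 127
acct=H21: ✗
acct=H33: ✗
acct=H77: ✗
acct=H60: ✓ → 137
vip_sum = 173 + 288 + 270 + 148 + 127 + 137 = 1143

1143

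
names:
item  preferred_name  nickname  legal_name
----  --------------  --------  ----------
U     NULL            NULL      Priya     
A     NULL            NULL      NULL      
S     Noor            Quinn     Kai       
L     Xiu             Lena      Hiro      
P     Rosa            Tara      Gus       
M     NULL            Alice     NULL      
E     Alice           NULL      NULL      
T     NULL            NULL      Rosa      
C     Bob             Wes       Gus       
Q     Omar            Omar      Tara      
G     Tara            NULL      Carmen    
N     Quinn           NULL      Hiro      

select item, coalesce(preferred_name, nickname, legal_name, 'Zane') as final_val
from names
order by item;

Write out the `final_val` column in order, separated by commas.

Zane, Bob, Alice, Tara, Xiu, Alice, Quinn, Rosa, Omar, Noor, Rosa, Priya

item=A: preferred_name=NULL, nickname=NULL, legal_name=NULL, → literal Zane → Zane
item=C: preferred_name=Bob → Bob
item=E: preferred_name=Alice → Alice
item=G: preferred_name=Tara → Tara
item=L: preferred_name=Xiu → Xiu
item=M: preferred_name=NULL, nickname=Alice → Alice
item=N: preferred_name=Quinn → Quinn
item=P: preferred_name=Rosa → Rosa
item=Q: preferred_name=Omar → Omar
item=S: preferred_name=Noor → Noor
item=T: preferred_name=NULL, nickname=NULL, legal_name=Rosa → Rosa
item=U: preferred_name=NULL, nickname=NULL, legal_name=Priya → Priya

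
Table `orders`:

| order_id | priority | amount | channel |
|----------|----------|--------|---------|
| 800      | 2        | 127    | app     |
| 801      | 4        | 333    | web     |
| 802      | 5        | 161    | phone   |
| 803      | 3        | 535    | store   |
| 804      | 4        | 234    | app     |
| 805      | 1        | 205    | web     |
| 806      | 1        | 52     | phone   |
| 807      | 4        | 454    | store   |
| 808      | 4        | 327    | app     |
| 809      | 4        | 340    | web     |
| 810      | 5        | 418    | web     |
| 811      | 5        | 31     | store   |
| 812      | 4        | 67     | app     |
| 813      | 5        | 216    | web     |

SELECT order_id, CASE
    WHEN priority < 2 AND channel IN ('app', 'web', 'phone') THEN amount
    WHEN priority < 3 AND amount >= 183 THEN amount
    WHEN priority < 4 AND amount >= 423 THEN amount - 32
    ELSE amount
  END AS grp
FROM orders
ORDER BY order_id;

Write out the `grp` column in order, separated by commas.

127, 333, 161, 503, 234, 205, 52, 454, 327, 340, 418, 31, 67, 216

order_id=800: ELSE → 127
order_id=801: ELSE → 333
order_id=802: ELSE → 161
order_id=803: priority < 4 AND amount >= 423 → 503
order_id=804: ELSE → 234
order_id=805: priority < 2 AND channel IN ('app', 'web', 'phone') → 205
order_id=806: priority < 2 AND channel IN ('app', 'web', 'phone') → 52
order_id=807: ELSE → 454
order_id=808: ELSE → 327
order_id=809: ELSE → 340
order_id=810: ELSE → 418
order_id=811: ELSE → 31
order_id=812: ELSE → 67
order_id=813: ELSE → 216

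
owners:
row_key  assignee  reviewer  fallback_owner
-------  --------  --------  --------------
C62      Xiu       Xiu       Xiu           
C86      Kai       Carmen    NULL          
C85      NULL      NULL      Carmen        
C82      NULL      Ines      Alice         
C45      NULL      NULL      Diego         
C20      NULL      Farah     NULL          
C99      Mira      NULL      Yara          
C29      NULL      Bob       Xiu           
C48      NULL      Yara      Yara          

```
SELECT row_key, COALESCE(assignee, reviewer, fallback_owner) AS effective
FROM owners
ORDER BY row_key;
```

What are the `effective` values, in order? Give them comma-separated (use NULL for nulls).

row_key=C20: assignee=NULL, reviewer=Farah → Farah
row_key=C29: assignee=NULL, reviewer=Bob → Bob
row_key=C45: assignee=NULL, reviewer=NULL, fallback_owner=Diego → Diego
row_key=C48: assignee=NULL, reviewer=Yara → Yara
row_key=C62: assignee=Xiu → Xiu
row_key=C82: assignee=NULL, reviewer=Ines → Ines
row_key=C85: assignee=NULL, reviewer=NULL, fallback_owner=Carmen → Carmen
row_key=C86: assignee=Kai → Kai
row_key=C99: assignee=Mira → Mira

Farah, Bob, Diego, Yara, Xiu, Ines, Carmen, Kai, Mira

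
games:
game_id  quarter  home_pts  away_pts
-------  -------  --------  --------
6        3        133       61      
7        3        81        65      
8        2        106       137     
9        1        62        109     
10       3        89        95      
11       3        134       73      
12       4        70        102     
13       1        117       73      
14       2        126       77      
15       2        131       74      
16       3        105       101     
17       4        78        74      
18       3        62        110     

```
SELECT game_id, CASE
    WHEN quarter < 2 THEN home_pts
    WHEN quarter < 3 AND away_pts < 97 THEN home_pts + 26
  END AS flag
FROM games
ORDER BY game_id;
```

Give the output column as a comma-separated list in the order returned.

game_id=6: (no match → NULL) → NULL
game_id=7: (no match → NULL) → NULL
game_id=8: (no match → NULL) → NULL
game_id=9: quarter < 2 → 62
game_id=10: (no match → NULL) → NULL
game_id=11: (no match → NULL) → NULL
game_id=12: (no match → NULL) → NULL
game_id=13: quarter < 2 → 117
game_id=14: quarter < 3 AND away_pts < 97 → 152
game_id=15: quarter < 3 AND away_pts < 97 → 157
game_id=16: (no match → NULL) → NULL
game_id=17: (no match → NULL) → NULL
game_id=18: (no match → NULL) → NULL

NULL, NULL, NULL, 62, NULL, NULL, NULL, 117, 152, 157, NULL, NULL, NULL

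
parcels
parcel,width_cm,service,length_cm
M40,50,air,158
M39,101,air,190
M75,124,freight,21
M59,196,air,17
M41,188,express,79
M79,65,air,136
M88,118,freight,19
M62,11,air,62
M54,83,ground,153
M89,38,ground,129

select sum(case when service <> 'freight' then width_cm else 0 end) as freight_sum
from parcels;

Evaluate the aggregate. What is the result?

732

parcel=M40: ✓ → 50
parcel=M39: ✓ → 101
parcel=M75: ✗
parcel=M59: ✓ → 196
parcel=M41: ✓ → 188
parcel=M79: ✓ → 65
parcel=M88: ✗
parcel=M62: ✓ → 11
parcel=M54: ✓ → 83
parcel=M89: ✓ → 38
freight_sum = 50 + 101 + 196 + 188 + 65 + 11 + 83 + 38 = 732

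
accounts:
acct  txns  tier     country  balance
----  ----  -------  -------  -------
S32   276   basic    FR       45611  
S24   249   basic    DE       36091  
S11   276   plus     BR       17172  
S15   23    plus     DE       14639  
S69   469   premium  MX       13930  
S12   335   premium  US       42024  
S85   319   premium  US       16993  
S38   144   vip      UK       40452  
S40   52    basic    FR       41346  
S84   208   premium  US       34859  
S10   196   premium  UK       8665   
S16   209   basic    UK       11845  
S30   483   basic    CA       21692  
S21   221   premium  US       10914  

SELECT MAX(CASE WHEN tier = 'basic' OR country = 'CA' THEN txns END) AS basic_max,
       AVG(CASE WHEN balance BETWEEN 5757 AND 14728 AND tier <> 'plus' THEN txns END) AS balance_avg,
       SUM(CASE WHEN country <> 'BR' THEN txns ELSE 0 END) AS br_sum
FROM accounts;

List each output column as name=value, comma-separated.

basic_max=483, balance_avg=273.75, br_sum=3184

[basic_max: tier = 'basic' OR country = 'CA']
acct=S32: ✓ → 276
acct=S24: ✓ → 249
acct=S11: ✗
acct=S15: ✗
acct=S69: ✗
acct=S12: ✗
acct=S85: ✗
acct=S38: ✗
acct=S40: ✓ → 52
acct=S84: ✗
acct=S10: ✗
acct=S16: ✓ → 209
acct=S30: ✓ → 483
acct=S21: ✗
basic_max = MAX(276, 249, 52, 209, 483) = 483
—
[balance_avg: balance BETWEEN 5757 AND 14728 AND tier <> 'plus']
acct=S32: ✗
acct=S24: ✗
acct=S11: ✗
acct=S15: ✗
acct=S69: ✓ → 469
acct=S12: ✗
acct=S85: ✗
acct=S38: ✗
acct=S40: ✗
acct=S84: ✗
acct=S10: ✓ → 196
acct=S16: ✓ → 209
acct=S30: ✗
acct=S21: ✓ → 221
balance_avg = (469 + 196 + 209 + 221) / 4 = 273.75
—
[br_sum: country <> 'BR']
acct=S32: ✓ → 276
acct=S24: ✓ → 249
acct=S11: ✗
acct=S15: ✓ → 23
acct=S69: ✓ → 469
acct=S12: ✓ → 335
acct=S85: ✓ → 319
acct=S38: ✓ → 144
acct=S40: ✓ → 52
acct=S84: ✓ → 208
acct=S10: ✓ → 196
acct=S16: ✓ → 209
acct=S30: ✓ → 483
acct=S21: ✓ → 221
br_sum = 276 + 249 + 23 + 469 + 335 + 319 + 144 + 52 + 208 + 196 + 209 + 483 + 221 = 3184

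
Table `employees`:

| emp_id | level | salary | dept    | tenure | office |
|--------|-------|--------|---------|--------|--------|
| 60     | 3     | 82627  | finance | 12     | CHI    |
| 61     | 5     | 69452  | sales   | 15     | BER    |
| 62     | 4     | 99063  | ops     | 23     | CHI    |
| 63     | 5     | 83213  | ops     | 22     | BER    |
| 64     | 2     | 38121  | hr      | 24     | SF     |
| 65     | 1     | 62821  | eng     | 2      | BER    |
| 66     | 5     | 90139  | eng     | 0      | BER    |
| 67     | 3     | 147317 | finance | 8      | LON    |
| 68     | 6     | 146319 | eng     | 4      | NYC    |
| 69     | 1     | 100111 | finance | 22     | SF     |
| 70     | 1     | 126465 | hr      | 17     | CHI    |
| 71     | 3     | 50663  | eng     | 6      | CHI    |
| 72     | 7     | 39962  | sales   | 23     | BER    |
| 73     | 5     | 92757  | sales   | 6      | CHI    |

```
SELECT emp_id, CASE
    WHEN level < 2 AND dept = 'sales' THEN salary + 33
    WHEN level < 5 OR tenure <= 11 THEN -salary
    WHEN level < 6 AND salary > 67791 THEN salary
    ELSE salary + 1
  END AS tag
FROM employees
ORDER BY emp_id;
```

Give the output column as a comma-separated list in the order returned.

emp_id=60: level < 5 OR tenure <= 11 → -82627
emp_id=61: level < 6 AND salary > 67791 → 69452
emp_id=62: level < 5 OR tenure <= 11 → -99063
emp_id=63: level < 6 AND salary > 67791 → 83213
emp_id=64: level < 5 OR tenure <= 11 → -38121
emp_id=65: level < 5 OR tenure <= 11 → -62821
emp_id=66: level < 5 OR tenure <= 11 → -90139
emp_id=67: level < 5 OR tenure <= 11 → -147317
emp_id=68: level < 5 OR tenure <= 11 → -146319
emp_id=69: level < 5 OR tenure <= 11 → -100111
emp_id=70: level < 5 OR tenure <= 11 → -126465
emp_id=71: level < 5 OR tenure <= 11 → -50663
emp_id=72: ELSE → 39963
emp_id=73: level < 5 OR tenure <= 11 → -92757

-82627, 69452, -99063, 83213, -38121, -62821, -90139, -147317, -146319, -100111, -126465, -50663, 39963, -92757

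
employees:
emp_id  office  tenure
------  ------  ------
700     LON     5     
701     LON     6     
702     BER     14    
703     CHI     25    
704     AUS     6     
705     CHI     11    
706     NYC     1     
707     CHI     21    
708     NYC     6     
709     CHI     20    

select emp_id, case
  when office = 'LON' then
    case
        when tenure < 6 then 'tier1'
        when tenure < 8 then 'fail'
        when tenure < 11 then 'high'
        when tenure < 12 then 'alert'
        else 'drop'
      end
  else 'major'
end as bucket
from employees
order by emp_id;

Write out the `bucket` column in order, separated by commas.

emp_id=700: office='LON' → inner[tenure < 6] → tier1
emp_id=701: office='LON' → inner[tenure < 8] → fail
emp_id=702: office='BER' → outer ELSE → major
emp_id=703: office='CHI' → outer ELSE → major
emp_id=704: office='AUS' → outer ELSE → major
emp_id=705: office='CHI' → outer ELSE → major
emp_id=706: office='NYC' → outer ELSE → major
emp_id=707: office='CHI' → outer ELSE → major
emp_id=708: office='NYC' → outer ELSE → major
emp_id=709: office='CHI' → outer ELSE → major

tier1, fail, major, major, major, major, major, major, major, major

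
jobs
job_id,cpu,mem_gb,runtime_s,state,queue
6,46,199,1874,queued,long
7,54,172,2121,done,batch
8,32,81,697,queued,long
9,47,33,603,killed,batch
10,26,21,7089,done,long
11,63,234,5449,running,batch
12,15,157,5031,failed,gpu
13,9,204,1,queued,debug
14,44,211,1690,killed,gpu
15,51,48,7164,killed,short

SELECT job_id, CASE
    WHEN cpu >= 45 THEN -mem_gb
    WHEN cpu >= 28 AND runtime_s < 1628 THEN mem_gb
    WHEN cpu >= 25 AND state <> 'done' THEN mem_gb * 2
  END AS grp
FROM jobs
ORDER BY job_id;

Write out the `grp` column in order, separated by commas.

-199, -172, 81, -33, NULL, -234, NULL, NULL, 422, -48

job_id=6: cpu >= 45 → -199
job_id=7: cpu >= 45 → -172
job_id=8: cpu >= 28 AND runtime_s < 1628 → 81
job_id=9: cpu >= 45 → -33
job_id=10: (no match → NULL) → NULL
job_id=11: cpu >= 45 → -234
job_id=12: (no match → NULL) → NULL
job_id=13: (no match → NULL) → NULL
job_id=14: cpu >= 25 AND state <> 'done' → 422
job_id=15: cpu >= 45 → -48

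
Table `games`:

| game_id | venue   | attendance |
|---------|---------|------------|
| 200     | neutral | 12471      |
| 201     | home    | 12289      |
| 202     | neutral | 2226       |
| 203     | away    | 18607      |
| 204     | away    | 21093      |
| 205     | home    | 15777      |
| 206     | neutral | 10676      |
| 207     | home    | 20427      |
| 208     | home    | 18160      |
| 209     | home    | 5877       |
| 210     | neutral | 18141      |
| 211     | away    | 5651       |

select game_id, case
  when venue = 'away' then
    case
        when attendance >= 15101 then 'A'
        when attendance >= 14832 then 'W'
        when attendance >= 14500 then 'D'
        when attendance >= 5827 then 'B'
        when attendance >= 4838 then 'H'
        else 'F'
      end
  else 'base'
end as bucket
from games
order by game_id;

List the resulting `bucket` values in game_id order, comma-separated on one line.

base, base, base, A, A, base, base, base, base, base, base, H

game_id=200: venue='neutral' → outer ELSE → base
game_id=201: venue='home' → outer ELSE → base
game_id=202: venue='neutral' → outer ELSE → base
game_id=203: venue='away' → inner[attendance >= 15101] → A
game_id=204: venue='away' → inner[attendance >= 15101] → A
game_id=205: venue='home' → outer ELSE → base
game_id=206: venue='neutral' → outer ELSE → base
game_id=207: venue='home' → outer ELSE → base
game_id=208: venue='home' → outer ELSE → base
game_id=209: venue='home' → outer ELSE → base
game_id=210: venue='neutral' → outer ELSE → base
game_id=211: venue='away' → inner[attendance >= 4838] → H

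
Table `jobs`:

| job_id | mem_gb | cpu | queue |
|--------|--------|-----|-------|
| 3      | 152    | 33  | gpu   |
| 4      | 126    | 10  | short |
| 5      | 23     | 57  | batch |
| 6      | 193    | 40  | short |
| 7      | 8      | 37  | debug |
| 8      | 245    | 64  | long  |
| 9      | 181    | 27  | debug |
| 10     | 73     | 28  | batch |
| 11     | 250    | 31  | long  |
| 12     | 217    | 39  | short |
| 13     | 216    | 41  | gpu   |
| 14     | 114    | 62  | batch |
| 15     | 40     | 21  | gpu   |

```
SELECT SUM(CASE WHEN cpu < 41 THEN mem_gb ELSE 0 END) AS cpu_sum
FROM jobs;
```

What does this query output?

job_id=3: ✓ → 152
job_id=4: ✓ → 126
job_id=5: ✗
job_id=6: ✓ → 193
job_id=7: ✓ → 8
job_id=8: ✗
job_id=9: ✓ → 181
job_id=10: ✓ → 73
job_id=11: ✓ → 250
job_id=12: ✓ → 217
job_id=13: ✗
job_id=14: ✗
job_id=15: ✓ → 40
cpu_sum = 152 + 126 + 193 + 8 + 181 + 73 + 250 + 217 + 40 = 1240

1240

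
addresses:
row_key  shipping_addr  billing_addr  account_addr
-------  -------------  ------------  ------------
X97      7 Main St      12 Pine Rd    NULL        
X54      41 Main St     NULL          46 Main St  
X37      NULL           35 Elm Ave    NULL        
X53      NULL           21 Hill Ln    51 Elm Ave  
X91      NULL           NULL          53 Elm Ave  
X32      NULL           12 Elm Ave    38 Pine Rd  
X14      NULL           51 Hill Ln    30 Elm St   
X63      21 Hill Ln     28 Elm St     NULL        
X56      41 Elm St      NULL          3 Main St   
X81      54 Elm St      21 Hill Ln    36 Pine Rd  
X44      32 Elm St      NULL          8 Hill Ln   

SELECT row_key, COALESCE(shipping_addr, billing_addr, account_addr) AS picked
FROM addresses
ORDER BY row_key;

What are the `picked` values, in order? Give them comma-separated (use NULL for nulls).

51 Hill Ln, 12 Elm Ave, 35 Elm Ave, 32 Elm St, 21 Hill Ln, 41 Main St, 41 Elm St, 21 Hill Ln, 54 Elm St, 53 Elm Ave, 7 Main St

row_key=X14: shipping_addr=NULL, billing_addr=51 Hill Ln → 51 Hill Ln
row_key=X32: shipping_addr=NULL, billing_addr=12 Elm Ave → 12 Elm Ave
row_key=X37: shipping_addr=NULL, billing_addr=35 Elm Ave → 35 Elm Ave
row_key=X44: shipping_addr=32 Elm St → 32 Elm St
row_key=X53: shipping_addr=NULL, billing_addr=21 Hill Ln → 21 Hill Ln
row_key=X54: shipping_addr=41 Main St → 41 Main St
row_key=X56: shipping_addr=41 Elm St → 41 Elm St
row_key=X63: shipping_addr=21 Hill Ln → 21 Hill Ln
row_key=X81: shipping_addr=54 Elm St → 54 Elm St
row_key=X91: shipping_addr=NULL, billing_addr=NULL, account_addr=53 Elm Ave → 53 Elm Ave
row_key=X97: shipping_addr=7 Main St → 7 Main St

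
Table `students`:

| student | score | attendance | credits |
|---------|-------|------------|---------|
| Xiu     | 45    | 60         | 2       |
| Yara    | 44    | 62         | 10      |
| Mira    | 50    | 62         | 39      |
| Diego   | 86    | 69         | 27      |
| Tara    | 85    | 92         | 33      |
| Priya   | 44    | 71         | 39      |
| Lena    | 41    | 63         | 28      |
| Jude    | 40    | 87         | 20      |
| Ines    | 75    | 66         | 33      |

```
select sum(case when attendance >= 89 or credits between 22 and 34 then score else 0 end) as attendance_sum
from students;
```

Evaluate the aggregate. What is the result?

287

student=Xiu: ✗
student=Yara: ✗
student=Mira: ✗
student=Diego: ✓ → 86
student=Tara: ✓ → 85
student=Priya: ✗
student=Lena: ✓ → 41
student=Jude: ✗
student=Ines: ✓ → 75
attendance_sum = 86 + 85 + 41 + 75 = 287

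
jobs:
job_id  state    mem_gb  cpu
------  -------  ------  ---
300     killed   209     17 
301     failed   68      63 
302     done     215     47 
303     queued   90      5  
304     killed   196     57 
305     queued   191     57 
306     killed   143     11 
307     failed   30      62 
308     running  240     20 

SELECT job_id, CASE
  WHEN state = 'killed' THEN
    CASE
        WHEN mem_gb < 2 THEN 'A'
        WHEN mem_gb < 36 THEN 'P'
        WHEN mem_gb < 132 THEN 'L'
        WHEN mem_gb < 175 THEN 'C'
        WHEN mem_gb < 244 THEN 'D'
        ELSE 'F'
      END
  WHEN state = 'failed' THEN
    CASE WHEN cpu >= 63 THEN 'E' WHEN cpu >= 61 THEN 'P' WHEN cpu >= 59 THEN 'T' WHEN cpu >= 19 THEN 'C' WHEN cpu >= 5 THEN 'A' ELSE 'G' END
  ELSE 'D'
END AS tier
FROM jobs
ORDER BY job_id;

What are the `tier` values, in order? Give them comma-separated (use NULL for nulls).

D, E, D, D, D, D, C, P, D

job_id=300: state='killed' → inner[mem_gb < 244] → D
job_id=301: state='failed' → inner[cpu >= 63] → E
job_id=302: state='done' → outer ELSE → D
job_id=303: state='queued' → outer ELSE → D
job_id=304: state='killed' → inner[mem_gb < 244] → D
job_id=305: state='queued' → outer ELSE → D
job_id=306: state='killed' → inner[mem_gb < 175] → C
job_id=307: state='failed' → inner[cpu >= 61] → P
job_id=308: state='running' → outer ELSE → D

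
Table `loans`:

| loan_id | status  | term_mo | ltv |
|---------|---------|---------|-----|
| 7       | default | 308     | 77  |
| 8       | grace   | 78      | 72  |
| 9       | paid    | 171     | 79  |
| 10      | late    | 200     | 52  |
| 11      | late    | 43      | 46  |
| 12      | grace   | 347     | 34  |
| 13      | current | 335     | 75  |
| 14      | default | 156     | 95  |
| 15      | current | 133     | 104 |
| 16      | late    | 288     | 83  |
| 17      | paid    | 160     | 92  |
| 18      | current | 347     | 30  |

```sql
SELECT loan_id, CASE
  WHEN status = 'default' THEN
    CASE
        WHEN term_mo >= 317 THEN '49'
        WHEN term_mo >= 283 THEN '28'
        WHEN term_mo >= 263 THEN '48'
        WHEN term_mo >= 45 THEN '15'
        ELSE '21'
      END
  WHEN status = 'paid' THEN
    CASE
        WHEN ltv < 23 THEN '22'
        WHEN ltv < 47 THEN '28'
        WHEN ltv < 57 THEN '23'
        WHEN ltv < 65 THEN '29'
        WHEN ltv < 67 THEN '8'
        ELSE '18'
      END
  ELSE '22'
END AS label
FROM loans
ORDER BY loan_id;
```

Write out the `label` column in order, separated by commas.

loan_id=7: status='default' → inner[term_mo >= 283] → 28
loan_id=8: status='grace' → outer ELSE → 22
loan_id=9: status='paid' → inner[ELSE] → 18
loan_id=10: status='late' → outer ELSE → 22
loan_id=11: status='late' → outer ELSE → 22
loan_id=12: status='grace' → outer ELSE → 22
loan_id=13: status='current' → outer ELSE → 22
loan_id=14: status='default' → inner[term_mo >= 45] → 15
loan_id=15: status='current' → outer ELSE → 22
loan_id=16: status='late' → outer ELSE → 22
loan_id=17: status='paid' → inner[ELSE] → 18
loan_id=18: status='current' → outer ELSE → 22

28, 22, 18, 22, 22, 22, 22, 15, 22, 22, 18, 22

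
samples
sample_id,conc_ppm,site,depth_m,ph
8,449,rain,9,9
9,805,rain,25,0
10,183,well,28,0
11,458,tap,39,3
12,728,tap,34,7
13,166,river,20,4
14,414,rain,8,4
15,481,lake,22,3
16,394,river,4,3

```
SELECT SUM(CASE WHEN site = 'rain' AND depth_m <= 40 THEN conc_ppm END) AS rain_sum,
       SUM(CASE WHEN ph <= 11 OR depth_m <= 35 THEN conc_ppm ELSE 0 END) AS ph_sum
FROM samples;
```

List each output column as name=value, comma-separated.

[rain_sum: site = 'rain' AND depth_m <= 40]
sample_id=8: ✓ → 449
sample_id=9: ✓ → 805
sample_id=10: ✗
sample_id=11: ✗
sample_id=12: ✗
sample_id=13: ✗
sample_id=14: ✓ → 414
sample_id=15: ✗
sample_id=16: ✗
rain_sum = 449 + 805 + 414 = 1668
—
[ph_sum: ph <= 11 OR depth_m <= 35]
sample_id=8: ✓ → 449
sample_id=9: ✓ → 805
sample_id=10: ✓ → 183
sample_id=11: ✓ → 458
sample_id=12: ✓ → 728
sample_id=13: ✓ → 166
sample_id=14: ✓ → 414
sample_id=15: ✓ → 481
sample_id=16: ✓ → 394
ph_sum = 449 + 805 + 183 + 458 + 728 + 166 + 414 + 481 + 394 = 4078

rain_sum=1668, ph_sum=4078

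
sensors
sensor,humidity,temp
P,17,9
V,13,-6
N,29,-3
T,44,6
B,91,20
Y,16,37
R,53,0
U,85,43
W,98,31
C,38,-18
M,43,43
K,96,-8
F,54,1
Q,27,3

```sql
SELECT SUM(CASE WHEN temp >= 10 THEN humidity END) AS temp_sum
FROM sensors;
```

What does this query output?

sensor=P: ✗
sensor=V: ✗
sensor=N: ✗
sensor=T: ✗
sensor=B: ✓ → 91
sensor=Y: ✓ → 16
sensor=R: ✗
sensor=U: ✓ → 85
sensor=W: ✓ → 98
sensor=C: ✗
sensor=M: ✓ → 43
sensor=K: ✗
sensor=F: ✗
sensor=Q: ✗
temp_sum = 91 + 16 + 85 + 98 + 43 = 333

333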